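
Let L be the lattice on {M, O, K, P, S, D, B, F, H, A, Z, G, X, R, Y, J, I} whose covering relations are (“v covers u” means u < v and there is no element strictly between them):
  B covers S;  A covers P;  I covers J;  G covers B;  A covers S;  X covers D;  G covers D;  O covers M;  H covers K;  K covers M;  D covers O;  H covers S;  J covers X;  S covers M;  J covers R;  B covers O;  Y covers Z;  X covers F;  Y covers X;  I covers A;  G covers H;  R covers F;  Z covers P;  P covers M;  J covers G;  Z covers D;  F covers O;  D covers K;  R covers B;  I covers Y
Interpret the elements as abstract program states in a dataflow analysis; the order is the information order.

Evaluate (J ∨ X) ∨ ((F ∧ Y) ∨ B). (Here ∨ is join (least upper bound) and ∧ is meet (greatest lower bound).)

J

J ∨ X = J
F ∧ Y = F
F ∨ B = R
J ∨ R = J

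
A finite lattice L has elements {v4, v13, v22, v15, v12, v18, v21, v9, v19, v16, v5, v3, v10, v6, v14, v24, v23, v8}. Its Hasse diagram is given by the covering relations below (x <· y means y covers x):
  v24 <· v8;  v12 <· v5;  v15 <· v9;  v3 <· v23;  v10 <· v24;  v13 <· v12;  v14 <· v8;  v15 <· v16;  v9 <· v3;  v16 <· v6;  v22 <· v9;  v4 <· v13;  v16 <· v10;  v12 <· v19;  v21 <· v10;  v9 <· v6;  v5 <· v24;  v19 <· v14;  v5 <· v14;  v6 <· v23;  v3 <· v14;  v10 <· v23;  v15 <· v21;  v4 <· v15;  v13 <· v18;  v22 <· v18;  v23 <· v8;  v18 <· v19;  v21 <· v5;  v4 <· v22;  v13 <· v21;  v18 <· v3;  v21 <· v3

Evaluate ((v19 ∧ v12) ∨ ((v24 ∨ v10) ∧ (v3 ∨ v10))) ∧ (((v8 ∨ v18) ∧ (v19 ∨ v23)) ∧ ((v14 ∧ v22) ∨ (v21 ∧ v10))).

v19 ∧ v12 = v12
v24 ∨ v10 = v24
v3 ∨ v10 = v23
v24 ∧ v23 = v10
v12 ∨ v10 = v24
v8 ∨ v18 = v8
v19 ∨ v23 = v8
v8 ∧ v8 = v8
v14 ∧ v22 = v22
v21 ∧ v10 = v21
v22 ∨ v21 = v3
v8 ∧ v3 = v3
v24 ∧ v3 = v21

v21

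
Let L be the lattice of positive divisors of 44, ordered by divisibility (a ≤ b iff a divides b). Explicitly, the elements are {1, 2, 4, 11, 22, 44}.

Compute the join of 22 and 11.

22

In the divisibility order, the join is the least common multiple: lcm(22, 11) = 22.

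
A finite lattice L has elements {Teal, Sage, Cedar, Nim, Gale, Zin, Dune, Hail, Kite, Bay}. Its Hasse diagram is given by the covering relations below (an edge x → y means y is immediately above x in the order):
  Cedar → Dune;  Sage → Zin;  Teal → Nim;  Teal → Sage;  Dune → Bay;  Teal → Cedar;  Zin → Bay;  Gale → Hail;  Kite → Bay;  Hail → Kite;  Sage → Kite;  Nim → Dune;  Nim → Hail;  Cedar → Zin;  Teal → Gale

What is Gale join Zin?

Bay

Common upper bounds of {Gale, Zin}: Bay.
The least among these is Bay.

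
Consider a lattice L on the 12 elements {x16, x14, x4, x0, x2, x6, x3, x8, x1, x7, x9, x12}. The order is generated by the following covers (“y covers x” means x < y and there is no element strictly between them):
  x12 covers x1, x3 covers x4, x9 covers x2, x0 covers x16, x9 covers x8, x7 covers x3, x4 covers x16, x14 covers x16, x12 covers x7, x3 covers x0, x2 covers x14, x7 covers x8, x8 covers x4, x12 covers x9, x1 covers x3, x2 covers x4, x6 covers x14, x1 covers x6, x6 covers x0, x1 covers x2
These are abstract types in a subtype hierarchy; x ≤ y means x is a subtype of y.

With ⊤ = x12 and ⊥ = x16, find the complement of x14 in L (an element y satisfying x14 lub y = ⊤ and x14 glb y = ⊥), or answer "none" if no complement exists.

x7

Need y with x14 ∨ y = x12 and x14 ∧ y = x16.
Checking each element gives: x7.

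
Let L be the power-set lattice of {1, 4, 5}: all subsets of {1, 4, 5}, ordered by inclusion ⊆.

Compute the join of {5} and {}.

{5}

Under ⊆, join is union: {5} ∪ {} = {5}.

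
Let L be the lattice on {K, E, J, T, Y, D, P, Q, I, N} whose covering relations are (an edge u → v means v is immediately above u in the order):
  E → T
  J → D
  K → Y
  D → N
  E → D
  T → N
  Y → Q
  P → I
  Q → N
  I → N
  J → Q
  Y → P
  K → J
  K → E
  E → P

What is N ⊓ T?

Common lower bounds of {N, T}: E, K, T.
The greatest among these is T.

T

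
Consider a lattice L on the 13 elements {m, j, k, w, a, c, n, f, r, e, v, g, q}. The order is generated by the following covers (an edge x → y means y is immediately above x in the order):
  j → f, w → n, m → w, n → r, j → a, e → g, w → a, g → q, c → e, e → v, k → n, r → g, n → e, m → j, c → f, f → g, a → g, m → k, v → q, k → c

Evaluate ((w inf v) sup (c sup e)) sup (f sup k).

w ∧ v = w
c ∨ e = e
w ∨ e = e
f ∨ k = f
e ∨ f = g

g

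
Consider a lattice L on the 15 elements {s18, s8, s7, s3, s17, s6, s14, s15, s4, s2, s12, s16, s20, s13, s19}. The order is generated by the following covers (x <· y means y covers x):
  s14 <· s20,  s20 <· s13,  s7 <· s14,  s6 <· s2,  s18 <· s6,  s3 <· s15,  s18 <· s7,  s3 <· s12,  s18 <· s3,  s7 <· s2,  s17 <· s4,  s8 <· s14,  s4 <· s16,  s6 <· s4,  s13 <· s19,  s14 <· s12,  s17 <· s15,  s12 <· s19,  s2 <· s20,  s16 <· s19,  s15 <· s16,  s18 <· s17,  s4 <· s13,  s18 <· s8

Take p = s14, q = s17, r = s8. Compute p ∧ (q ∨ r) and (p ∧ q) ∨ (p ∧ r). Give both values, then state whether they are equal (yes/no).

q ∨ r = s13, so p ∧ (q ∨ r) = s14 ∧ s13 = s14.
p ∧ q = s18 and p ∧ r = s8, so (p ∧ q) ∨ (p ∧ r) = s18 ∨ s8 = s8.
Equal: no.

s14; s8; no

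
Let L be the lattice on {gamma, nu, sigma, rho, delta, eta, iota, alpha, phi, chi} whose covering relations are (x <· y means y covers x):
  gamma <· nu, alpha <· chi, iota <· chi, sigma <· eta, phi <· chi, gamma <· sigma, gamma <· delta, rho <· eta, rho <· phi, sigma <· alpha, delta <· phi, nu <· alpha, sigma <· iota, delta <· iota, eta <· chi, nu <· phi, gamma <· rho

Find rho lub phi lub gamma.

phi

Common upper bounds of {rho, phi, gamma}: chi, phi.
The least among these is phi.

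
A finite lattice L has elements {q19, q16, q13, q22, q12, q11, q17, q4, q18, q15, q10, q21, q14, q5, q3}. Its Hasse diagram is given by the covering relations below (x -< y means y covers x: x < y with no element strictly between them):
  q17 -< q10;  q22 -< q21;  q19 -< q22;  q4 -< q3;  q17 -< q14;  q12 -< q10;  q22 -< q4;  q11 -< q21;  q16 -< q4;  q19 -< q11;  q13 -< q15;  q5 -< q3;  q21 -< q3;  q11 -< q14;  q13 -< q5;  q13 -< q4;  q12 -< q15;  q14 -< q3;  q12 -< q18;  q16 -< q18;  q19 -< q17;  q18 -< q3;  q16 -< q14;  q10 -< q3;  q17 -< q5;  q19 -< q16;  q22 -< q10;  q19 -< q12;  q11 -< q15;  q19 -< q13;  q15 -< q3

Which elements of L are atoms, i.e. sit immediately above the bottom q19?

q11, q12, q13, q16, q17, q22

The atoms are exactly the elements that cover q19: q11, q12, q13, q16, q17, q22.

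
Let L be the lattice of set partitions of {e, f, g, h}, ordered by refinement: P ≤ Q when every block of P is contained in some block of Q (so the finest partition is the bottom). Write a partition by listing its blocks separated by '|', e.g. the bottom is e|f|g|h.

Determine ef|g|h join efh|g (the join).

The join of ef|g|h and efh|g merges any blocks that overlap across the partitions, giving efh|g.

efh|g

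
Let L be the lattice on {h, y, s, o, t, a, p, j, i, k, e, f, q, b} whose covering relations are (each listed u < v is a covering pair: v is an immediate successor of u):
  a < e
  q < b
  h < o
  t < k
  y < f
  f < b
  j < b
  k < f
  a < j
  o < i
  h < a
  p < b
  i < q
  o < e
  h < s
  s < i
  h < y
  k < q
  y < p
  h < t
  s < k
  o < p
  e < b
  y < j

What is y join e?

Common upper bounds of {y, e}: b.
The least among these is b.

b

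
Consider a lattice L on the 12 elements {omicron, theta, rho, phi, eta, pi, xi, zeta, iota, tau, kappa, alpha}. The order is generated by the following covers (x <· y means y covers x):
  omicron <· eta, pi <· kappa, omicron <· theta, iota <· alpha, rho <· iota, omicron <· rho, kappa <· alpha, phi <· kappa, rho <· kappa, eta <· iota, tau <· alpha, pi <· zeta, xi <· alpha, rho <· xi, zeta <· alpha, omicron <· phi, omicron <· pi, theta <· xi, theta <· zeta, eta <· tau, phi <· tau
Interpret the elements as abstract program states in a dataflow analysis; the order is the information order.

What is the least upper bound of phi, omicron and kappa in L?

Common upper bounds of {phi, omicron, kappa}: alpha, kappa.
The least among these is kappa.

kappa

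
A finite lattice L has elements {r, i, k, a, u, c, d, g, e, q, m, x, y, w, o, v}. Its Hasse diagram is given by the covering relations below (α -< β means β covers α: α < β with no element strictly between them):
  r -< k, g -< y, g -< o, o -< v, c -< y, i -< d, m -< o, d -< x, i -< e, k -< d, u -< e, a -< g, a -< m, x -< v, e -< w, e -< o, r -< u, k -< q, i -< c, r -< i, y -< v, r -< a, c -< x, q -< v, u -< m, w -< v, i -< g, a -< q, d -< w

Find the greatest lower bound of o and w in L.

Common lower bounds of {o, w}: e, i, r, u.
The greatest among these is e.

e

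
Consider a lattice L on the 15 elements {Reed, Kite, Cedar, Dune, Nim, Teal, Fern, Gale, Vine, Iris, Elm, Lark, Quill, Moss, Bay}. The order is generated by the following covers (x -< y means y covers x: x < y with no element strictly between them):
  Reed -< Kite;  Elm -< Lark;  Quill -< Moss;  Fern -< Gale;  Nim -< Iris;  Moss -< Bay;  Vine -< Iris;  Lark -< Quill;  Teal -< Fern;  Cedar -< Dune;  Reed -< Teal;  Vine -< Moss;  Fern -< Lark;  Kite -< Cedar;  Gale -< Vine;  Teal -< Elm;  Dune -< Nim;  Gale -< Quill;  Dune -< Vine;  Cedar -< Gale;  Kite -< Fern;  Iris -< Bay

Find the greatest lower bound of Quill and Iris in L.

Common lower bounds of {Quill, Iris}: Cedar, Fern, Gale, Kite, Reed, Teal.
The greatest among these is Gale.

Gale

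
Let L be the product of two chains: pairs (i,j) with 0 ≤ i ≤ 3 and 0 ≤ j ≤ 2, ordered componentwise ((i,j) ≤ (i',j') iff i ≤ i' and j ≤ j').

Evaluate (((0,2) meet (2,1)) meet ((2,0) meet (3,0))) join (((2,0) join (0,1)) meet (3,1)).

(2,1)

(0,2) ∧ (2,1) = (0,1)
(2,0) ∧ (3,0) = (2,0)
(0,1) ∧ (2,0) = (0,0)
(2,0) ∨ (0,1) = (2,1)
(2,1) ∧ (3,1) = (2,1)
(0,0) ∨ (2,1) = (2,1)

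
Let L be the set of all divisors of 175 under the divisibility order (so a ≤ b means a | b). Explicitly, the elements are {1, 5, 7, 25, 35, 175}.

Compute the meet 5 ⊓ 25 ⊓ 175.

5

In the divisibility order, the meet is the greatest common divisor: gcd(5, 25, 175) = 5.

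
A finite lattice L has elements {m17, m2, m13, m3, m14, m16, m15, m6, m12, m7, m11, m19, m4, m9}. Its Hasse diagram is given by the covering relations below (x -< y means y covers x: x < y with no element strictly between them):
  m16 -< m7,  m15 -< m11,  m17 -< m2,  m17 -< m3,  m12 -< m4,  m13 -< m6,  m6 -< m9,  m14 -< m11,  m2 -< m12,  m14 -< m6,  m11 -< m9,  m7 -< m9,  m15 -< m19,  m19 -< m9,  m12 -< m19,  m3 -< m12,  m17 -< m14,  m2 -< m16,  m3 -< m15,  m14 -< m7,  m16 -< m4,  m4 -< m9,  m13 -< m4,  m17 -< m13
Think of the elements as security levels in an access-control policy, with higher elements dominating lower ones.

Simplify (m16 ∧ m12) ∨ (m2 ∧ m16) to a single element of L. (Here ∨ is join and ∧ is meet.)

m2

m16 ∧ m12 = m2
m2 ∧ m16 = m2
m2 ∨ m2 = m2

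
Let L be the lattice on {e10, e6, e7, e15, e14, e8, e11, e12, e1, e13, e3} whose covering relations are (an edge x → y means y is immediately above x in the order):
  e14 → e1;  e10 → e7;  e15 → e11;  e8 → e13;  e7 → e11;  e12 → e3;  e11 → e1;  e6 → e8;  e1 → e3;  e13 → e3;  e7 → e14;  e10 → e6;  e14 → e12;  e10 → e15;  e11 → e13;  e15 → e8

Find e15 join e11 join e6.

e13

Common upper bounds of {e15, e11, e6}: e13, e3.
The least among these is e13.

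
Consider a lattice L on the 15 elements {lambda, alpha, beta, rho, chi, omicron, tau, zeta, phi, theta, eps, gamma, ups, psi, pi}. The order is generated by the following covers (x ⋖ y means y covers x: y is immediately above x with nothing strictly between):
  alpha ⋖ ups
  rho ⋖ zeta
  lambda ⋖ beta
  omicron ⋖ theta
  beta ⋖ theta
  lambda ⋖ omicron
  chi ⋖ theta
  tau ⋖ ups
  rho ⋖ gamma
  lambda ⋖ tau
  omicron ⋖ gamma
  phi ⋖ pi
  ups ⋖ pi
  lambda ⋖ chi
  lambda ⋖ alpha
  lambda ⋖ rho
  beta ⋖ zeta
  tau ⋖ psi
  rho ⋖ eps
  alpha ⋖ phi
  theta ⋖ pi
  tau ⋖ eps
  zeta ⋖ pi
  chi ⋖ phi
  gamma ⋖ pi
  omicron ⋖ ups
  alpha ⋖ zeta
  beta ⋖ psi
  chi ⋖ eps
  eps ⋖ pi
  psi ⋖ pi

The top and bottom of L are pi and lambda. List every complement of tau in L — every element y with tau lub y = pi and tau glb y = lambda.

gamma, phi, theta, zeta

Need y with tau ∨ y = pi and tau ∧ y = lambda.
Checking each element gives: gamma, phi, theta, zeta.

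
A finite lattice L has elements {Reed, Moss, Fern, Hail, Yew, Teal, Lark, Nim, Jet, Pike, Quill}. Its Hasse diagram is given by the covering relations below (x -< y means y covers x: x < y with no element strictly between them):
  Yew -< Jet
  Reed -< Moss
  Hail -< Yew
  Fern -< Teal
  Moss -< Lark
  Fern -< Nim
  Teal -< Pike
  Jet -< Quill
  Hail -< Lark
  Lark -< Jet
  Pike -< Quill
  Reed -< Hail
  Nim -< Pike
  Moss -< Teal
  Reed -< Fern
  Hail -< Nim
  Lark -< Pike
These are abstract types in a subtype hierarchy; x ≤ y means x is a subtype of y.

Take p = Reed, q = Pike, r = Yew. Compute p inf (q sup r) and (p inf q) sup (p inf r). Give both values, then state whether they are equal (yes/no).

Reed; Reed; yes

q sup r = Quill, so p inf (q sup r) = Reed inf Quill = Reed.
p inf q = Reed and p inf r = Reed, so (p inf q) sup (p inf r) = Reed sup Reed = Reed.
Equal: yes.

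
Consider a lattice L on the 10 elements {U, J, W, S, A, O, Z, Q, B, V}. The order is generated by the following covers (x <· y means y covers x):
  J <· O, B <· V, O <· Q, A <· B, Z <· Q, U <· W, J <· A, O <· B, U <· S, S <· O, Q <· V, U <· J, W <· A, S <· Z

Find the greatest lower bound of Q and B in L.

O

Common lower bounds of {Q, B}: J, O, S, U.
The greatest among these is O.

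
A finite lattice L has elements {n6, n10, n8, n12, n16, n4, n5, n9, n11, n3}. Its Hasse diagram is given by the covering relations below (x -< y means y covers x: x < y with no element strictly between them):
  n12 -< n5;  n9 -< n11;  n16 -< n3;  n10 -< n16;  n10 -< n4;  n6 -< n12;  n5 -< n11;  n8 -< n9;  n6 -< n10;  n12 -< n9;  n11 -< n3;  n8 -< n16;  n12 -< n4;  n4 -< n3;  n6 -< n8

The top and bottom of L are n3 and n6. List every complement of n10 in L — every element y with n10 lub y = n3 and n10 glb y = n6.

Need y with n10 ∨ y = n3 and n10 ∧ y = n6.
Checking each element gives: n11, n5, n9.

n11, n5, n9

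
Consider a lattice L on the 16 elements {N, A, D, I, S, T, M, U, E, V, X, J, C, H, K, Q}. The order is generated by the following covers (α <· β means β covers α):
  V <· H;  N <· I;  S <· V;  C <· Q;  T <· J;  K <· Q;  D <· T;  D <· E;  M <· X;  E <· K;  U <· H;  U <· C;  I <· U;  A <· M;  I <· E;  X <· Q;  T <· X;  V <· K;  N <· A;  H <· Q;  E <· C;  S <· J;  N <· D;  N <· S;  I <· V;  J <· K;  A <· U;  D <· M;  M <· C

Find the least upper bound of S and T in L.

J

Common upper bounds of {S, T}: J, K, Q.
The least among these is J.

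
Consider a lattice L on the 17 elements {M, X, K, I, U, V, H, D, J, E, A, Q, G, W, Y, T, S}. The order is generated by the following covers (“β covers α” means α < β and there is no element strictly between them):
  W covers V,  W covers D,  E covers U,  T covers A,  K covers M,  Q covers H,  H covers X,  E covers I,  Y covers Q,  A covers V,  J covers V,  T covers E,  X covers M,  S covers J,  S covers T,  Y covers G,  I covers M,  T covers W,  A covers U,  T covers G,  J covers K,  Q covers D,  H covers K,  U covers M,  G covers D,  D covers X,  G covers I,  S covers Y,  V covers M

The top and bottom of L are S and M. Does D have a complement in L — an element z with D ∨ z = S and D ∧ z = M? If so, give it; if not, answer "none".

J

Need z with D ∨ z = S and D ∧ z = M.
Checking each element gives: J.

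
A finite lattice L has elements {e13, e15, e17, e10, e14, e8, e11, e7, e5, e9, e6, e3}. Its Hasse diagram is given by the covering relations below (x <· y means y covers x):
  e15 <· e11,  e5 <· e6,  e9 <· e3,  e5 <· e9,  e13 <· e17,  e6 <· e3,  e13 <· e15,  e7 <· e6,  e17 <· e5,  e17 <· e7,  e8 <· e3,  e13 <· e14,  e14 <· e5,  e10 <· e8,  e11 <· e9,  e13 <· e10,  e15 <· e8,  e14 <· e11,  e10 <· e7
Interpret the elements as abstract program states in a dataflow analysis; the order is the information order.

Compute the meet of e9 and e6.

e5

Common lower bounds of {e9, e6}: e13, e14, e17, e5.
The greatest among these is e5.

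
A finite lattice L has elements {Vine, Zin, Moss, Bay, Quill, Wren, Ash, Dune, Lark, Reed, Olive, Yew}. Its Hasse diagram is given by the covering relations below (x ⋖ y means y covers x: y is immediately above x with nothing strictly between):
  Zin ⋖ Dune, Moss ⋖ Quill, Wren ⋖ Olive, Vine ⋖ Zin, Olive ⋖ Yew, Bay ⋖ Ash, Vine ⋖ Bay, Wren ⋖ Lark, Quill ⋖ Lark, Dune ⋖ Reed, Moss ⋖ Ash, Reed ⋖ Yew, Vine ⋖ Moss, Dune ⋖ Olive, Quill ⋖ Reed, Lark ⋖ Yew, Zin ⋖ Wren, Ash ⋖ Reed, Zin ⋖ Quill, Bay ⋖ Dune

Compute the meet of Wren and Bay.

Common lower bounds of {Wren, Bay}: Vine.
The greatest among these is Vine.

Vine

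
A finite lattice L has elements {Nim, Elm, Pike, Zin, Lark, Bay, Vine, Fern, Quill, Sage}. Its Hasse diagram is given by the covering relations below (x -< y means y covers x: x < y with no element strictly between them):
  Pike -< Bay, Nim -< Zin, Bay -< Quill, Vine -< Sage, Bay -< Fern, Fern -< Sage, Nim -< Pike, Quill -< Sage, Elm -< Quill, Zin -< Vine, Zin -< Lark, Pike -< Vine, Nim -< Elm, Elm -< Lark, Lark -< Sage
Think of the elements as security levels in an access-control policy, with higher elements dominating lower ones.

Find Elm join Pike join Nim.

Quill

Common upper bounds of {Elm, Pike, Nim}: Quill, Sage.
The least among these is Quill.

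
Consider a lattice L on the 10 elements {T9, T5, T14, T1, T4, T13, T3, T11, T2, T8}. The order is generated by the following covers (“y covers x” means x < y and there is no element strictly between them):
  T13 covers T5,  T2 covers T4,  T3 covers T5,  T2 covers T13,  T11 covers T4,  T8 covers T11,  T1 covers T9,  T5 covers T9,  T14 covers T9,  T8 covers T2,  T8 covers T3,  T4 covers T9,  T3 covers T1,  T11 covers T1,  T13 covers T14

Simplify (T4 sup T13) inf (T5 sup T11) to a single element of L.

T2

T4 ∨ T13 = T2
T5 ∨ T11 = T8
T2 ∧ T8 = T2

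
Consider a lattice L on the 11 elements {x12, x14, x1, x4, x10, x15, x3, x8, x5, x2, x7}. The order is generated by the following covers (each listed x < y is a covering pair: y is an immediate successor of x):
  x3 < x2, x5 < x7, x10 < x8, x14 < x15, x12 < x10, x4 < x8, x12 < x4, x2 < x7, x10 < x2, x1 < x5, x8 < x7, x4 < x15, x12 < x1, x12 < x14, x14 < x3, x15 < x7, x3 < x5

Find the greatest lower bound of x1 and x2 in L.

x12

Common lower bounds of {x1, x2}: x12.
The greatest among these is x12.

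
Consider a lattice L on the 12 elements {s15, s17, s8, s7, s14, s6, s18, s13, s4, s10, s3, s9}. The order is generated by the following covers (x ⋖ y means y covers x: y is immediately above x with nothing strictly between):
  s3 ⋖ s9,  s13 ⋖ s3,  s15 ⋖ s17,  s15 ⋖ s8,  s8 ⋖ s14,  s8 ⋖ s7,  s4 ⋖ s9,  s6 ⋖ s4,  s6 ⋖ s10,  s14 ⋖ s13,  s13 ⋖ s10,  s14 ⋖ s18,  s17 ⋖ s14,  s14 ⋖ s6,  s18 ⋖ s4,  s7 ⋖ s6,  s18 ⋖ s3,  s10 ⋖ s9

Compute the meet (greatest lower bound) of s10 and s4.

Common lower bounds of {s10, s4}: s14, s15, s17, s6, s7, s8.
The greatest among these is s6.

s6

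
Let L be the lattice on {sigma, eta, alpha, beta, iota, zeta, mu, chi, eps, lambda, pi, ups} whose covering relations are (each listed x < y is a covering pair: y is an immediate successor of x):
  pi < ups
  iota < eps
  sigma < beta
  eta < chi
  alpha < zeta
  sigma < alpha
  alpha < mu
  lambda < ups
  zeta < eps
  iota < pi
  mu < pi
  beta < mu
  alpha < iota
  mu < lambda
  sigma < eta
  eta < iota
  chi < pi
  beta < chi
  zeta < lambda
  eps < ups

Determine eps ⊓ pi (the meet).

iota

Common lower bounds of {eps, pi}: alpha, eta, iota, sigma.
The greatest among these is iota.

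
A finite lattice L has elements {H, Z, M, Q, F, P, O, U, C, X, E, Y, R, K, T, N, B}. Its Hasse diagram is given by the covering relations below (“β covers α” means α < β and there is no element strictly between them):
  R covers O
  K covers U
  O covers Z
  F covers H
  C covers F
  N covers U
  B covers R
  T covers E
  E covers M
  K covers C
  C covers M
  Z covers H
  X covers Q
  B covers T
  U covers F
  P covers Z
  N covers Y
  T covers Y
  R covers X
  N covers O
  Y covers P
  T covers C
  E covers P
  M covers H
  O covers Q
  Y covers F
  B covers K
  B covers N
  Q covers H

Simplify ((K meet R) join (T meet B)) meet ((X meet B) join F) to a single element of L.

T

K ∧ R = H
T ∧ B = T
H ∨ T = T
X ∧ B = X
X ∨ F = B
T ∧ B = T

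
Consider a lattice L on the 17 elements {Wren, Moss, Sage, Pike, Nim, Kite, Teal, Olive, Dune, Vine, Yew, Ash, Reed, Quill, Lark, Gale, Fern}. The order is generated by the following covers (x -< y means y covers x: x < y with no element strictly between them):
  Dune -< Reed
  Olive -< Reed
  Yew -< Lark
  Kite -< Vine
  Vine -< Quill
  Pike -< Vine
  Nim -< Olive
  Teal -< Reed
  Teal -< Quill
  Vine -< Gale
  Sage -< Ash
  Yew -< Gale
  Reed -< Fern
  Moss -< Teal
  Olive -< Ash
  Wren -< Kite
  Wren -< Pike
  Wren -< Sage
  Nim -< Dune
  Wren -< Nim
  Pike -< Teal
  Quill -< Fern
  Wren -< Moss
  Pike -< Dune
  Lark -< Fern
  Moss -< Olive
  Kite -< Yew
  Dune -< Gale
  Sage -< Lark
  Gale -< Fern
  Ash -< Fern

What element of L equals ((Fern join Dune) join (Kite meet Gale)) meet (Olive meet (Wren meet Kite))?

Fern ∨ Dune = Fern
Kite ∧ Gale = Kite
Fern ∨ Kite = Fern
Wren ∧ Kite = Wren
Olive ∧ Wren = Wren
Fern ∧ Wren = Wren

Wren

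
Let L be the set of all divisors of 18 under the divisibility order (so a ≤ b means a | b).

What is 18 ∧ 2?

2

In the divisibility order, the meet is the greatest common divisor: gcd(18, 2) = 2.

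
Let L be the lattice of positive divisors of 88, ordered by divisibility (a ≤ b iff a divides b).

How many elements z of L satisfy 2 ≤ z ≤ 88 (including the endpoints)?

6

The interval [2, 88] = {2, 22, 4, 44, 8, 88}, which has 6 elements.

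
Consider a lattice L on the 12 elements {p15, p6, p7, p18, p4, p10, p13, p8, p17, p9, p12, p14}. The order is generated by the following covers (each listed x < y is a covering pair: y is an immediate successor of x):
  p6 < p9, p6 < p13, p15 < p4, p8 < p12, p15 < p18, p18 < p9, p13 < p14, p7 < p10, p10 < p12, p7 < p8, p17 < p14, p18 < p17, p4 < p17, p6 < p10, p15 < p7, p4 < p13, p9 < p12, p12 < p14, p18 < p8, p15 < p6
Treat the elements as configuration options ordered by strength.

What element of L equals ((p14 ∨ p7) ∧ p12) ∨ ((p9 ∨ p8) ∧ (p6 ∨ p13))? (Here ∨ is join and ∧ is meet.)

p14 ∨ p7 = p14
p14 ∧ p12 = p12
p9 ∨ p8 = p12
p6 ∨ p13 = p13
p12 ∧ p13 = p6
p12 ∨ p6 = p12

p12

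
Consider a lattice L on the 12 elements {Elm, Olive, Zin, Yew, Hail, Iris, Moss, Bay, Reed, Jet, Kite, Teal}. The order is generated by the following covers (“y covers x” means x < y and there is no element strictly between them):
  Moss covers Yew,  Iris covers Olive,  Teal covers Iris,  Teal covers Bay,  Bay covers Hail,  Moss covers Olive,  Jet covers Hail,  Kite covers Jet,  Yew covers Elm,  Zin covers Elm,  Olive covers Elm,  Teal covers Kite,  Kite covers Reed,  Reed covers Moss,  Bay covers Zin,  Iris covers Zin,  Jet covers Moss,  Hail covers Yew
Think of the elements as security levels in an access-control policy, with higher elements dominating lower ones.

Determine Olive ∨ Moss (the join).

Moss

Common upper bounds of {Olive, Moss}: Jet, Kite, Moss, Reed, Teal.
The least among these is Moss.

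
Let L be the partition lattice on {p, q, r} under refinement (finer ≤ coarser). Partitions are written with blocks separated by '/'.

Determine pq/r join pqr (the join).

The join of pq/r and pqr merges any blocks that overlap across the partitions, giving pqr.

pqr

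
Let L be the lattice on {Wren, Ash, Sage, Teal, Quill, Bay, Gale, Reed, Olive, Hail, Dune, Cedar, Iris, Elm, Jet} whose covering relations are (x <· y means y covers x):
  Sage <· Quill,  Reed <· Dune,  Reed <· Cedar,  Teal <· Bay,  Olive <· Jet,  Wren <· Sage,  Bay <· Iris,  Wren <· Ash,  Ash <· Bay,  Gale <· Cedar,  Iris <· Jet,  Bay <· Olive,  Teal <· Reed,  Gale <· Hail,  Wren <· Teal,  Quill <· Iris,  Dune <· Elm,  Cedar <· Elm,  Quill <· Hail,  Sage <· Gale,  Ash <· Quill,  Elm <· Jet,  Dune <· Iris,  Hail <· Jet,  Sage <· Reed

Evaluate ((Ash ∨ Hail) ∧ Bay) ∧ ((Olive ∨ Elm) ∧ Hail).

Ash ∨ Hail = Hail
Hail ∧ Bay = Ash
Olive ∨ Elm = Jet
Jet ∧ Hail = Hail
Ash ∧ Hail = Ash

Ash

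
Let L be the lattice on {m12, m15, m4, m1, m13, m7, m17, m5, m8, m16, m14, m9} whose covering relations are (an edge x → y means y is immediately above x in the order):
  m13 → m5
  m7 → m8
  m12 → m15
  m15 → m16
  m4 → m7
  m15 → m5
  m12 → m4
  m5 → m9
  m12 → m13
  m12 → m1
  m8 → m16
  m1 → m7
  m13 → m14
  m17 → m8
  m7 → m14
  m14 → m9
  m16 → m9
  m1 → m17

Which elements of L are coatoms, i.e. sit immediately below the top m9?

m14, m16, m5

The coatoms are exactly the elements covered by m9: m14, m16, m5.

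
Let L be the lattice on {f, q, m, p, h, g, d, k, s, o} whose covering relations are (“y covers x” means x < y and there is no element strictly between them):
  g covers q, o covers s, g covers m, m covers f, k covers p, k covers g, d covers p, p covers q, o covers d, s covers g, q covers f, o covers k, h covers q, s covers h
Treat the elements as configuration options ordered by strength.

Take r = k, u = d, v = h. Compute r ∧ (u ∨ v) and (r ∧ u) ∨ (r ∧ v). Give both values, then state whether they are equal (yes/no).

k; p; no

u ∨ v = o, so r ∧ (u ∨ v) = k ∧ o = k.
r ∧ u = p and r ∧ v = q, so (r ∧ u) ∨ (r ∧ v) = p ∨ q = p.
Equal: no.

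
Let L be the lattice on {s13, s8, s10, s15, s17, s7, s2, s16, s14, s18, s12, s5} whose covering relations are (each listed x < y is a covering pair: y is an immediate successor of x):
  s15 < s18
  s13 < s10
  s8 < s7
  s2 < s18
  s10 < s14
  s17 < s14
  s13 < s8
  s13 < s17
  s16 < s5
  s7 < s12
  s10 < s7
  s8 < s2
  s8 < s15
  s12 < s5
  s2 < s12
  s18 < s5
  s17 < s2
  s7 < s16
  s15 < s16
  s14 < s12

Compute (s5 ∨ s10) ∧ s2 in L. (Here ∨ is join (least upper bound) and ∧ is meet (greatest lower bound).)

s5 ∨ s10 = s5
s5 ∧ s2 = s2

s2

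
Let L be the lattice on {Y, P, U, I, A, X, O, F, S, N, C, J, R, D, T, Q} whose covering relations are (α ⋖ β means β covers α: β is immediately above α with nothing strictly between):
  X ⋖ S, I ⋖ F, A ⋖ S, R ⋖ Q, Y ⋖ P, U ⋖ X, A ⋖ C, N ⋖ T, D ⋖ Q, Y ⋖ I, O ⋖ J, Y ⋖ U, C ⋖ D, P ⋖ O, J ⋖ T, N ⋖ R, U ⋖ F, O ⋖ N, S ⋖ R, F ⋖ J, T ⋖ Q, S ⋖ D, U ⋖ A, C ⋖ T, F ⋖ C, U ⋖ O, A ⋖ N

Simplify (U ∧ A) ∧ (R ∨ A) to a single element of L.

U

U ∧ A = U
R ∨ A = R
U ∧ R = U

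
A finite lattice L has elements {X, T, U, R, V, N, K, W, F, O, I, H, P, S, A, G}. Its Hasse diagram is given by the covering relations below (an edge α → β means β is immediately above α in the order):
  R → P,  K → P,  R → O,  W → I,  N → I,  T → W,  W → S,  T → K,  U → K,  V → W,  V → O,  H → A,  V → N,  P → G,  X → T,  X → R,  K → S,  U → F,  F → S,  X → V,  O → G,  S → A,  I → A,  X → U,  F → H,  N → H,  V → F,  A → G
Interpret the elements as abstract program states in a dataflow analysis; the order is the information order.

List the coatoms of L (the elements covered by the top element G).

A, O, P

The coatoms are exactly the elements covered by G: A, O, P.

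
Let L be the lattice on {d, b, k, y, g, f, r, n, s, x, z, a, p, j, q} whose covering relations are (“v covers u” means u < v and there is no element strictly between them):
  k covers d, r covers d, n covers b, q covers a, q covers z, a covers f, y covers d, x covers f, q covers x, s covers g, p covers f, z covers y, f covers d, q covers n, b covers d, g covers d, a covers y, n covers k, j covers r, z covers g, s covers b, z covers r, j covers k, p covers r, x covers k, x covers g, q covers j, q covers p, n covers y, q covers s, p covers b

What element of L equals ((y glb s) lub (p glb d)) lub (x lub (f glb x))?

y ∧ s = d
p ∧ d = d
d ∨ d = d
f ∧ x = f
x ∨ f = x
d ∨ x = x

x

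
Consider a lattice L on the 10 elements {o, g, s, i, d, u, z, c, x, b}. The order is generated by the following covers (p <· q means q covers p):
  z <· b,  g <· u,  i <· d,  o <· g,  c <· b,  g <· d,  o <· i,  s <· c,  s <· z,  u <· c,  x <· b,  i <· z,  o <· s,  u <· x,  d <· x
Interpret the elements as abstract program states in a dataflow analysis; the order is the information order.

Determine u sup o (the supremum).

Common upper bounds of {u, o}: b, c, u, x.
The least among these is u.

u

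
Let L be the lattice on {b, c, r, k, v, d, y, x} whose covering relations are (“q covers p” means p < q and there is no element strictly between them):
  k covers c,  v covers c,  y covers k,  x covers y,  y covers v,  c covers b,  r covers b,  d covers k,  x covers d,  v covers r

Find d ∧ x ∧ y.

k

Common lower bounds of {d, x, y}: b, c, k.
The greatest among these is k.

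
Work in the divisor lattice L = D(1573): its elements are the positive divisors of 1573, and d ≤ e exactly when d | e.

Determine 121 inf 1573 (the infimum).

In the divisibility order, the meet is the greatest common divisor: gcd(121, 1573) = 121.

121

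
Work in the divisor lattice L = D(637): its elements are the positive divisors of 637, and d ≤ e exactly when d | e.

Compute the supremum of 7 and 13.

In the divisibility order, the join is the least common multiple: lcm(7, 13) = 91.

91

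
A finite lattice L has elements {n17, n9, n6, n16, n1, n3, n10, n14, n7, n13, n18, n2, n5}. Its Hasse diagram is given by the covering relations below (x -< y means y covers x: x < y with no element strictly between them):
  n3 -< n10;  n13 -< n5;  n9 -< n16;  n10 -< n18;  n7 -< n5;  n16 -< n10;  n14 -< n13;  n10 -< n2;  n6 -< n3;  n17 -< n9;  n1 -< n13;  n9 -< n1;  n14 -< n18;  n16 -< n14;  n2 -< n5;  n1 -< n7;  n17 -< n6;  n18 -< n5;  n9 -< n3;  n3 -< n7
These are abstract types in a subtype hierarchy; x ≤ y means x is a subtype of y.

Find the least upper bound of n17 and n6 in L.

n6

Common upper bounds of {n17, n6}: n10, n18, n2, n3, n5, n6, n7.
The least among these is n6.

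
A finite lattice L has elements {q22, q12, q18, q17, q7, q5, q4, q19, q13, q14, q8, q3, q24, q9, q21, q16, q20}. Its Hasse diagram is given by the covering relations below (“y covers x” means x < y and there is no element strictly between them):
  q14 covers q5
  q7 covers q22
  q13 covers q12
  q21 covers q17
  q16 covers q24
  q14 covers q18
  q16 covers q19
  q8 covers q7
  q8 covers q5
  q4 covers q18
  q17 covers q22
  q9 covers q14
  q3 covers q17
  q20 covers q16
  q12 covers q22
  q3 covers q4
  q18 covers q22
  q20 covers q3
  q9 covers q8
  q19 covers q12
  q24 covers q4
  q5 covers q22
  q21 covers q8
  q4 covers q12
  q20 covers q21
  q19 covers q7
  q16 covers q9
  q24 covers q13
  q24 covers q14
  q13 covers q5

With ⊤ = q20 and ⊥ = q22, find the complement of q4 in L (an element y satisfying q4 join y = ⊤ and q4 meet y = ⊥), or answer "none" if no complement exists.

Need y with q4 ∨ y = q20 and q4 ∧ y = q22.
Checking each element gives: q21.

q21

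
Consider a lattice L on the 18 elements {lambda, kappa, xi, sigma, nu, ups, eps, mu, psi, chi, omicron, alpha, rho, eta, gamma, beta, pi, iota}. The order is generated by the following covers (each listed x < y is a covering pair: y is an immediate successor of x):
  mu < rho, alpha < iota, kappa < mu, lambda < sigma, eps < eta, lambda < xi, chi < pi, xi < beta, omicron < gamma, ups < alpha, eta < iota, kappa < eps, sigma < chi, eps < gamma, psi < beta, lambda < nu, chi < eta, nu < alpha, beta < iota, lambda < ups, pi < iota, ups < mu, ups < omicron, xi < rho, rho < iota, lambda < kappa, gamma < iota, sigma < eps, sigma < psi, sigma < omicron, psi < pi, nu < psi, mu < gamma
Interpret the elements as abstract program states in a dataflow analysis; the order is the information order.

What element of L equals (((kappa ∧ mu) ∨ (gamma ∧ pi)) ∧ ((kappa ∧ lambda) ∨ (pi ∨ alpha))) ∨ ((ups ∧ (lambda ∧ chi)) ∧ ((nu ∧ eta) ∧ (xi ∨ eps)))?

kappa ∧ mu = kappa
gamma ∧ pi = sigma
kappa ∨ sigma = eps
kappa ∧ lambda = lambda
pi ∨ alpha = iota
lambda ∨ iota = iota
eps ∧ iota = eps
lambda ∧ chi = lambda
ups ∧ lambda = lambda
nu ∧ eta = lambda
xi ∨ eps = iota
lambda ∧ iota = lambda
lambda ∧ lambda = lambda
eps ∨ lambda = eps

eps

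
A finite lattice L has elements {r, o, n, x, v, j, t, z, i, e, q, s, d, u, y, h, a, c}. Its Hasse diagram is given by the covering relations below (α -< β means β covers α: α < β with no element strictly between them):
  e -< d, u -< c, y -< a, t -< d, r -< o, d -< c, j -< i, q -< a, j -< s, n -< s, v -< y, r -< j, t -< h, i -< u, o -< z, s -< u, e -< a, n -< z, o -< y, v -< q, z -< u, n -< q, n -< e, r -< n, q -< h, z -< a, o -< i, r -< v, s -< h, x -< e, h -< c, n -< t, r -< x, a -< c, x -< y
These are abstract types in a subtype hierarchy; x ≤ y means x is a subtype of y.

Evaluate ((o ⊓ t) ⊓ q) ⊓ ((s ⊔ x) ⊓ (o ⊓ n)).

r

o ∧ t = r
r ∧ q = r
s ∨ x = c
o ∧ n = r
c ∧ r = r
r ∧ r = r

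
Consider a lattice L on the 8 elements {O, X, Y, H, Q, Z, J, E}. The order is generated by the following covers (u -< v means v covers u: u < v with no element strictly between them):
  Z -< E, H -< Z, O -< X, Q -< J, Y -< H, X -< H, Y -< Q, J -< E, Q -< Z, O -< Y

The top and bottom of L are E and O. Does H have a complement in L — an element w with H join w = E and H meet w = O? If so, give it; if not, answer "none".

For every candidate w, either H ∨ w ≠ E or H ∧ w ≠ O; no complement exists.

none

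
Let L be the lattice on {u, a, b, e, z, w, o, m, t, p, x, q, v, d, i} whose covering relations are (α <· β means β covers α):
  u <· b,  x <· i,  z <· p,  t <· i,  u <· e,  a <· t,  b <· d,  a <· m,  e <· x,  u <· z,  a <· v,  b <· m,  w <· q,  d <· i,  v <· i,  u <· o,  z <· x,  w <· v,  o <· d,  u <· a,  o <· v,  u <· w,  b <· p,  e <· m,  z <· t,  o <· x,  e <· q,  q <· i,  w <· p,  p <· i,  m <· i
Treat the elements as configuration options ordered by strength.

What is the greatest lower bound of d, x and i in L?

Common lower bounds of {d, x, i}: o, u.
The greatest among these is o.

o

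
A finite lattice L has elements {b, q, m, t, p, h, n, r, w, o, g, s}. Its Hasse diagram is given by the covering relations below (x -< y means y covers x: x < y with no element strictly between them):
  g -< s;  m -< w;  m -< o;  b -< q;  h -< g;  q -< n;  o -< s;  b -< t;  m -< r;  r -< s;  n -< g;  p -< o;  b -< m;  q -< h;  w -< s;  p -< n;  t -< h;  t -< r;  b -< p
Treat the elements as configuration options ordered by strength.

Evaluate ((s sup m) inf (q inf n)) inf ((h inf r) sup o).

q

s ∨ m = s
q ∧ n = q
s ∧ q = q
h ∧ r = t
t ∨ o = s
q ∧ s = q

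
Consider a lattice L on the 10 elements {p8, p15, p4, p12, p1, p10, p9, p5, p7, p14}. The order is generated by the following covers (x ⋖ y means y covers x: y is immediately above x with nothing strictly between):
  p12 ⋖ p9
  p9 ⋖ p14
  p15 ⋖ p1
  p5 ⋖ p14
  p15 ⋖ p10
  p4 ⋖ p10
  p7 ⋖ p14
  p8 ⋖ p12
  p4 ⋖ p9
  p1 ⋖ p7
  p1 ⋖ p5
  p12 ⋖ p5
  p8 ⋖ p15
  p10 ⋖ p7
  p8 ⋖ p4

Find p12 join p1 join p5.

p5

Common upper bounds of {p12, p1, p5}: p14, p5.
The least among these is p5.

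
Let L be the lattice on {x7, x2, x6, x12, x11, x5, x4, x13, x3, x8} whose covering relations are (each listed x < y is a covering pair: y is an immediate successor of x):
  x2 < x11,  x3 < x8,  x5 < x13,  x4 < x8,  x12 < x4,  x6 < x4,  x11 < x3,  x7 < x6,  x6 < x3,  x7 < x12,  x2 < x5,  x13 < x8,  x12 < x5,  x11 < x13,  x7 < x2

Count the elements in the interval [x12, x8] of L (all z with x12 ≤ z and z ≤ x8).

5

The interval [x12, x8] = {x12, x13, x4, x5, x8}, which has 5 elements.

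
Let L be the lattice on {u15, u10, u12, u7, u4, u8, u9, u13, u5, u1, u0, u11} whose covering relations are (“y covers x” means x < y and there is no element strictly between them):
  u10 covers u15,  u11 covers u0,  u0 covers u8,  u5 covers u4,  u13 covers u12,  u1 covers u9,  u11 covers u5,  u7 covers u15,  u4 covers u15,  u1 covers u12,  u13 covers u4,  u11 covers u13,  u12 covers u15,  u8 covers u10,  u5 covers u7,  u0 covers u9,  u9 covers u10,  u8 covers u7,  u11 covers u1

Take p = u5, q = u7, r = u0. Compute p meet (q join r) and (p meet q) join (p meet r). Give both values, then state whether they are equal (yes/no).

q join r = u0, so p meet (q join r) = u5 meet u0 = u7.
p meet q = u7 and p meet r = u7, so (p meet q) join (p meet r) = u7 join u7 = u7.
Equal: yes.

u7; u7; yes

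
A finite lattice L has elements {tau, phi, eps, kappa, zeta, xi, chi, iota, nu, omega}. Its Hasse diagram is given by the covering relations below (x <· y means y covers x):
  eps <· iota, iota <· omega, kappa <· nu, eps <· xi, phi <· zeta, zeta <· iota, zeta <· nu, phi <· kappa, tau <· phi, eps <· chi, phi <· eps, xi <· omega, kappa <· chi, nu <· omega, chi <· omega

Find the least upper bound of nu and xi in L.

omega

Common upper bounds of {nu, xi}: omega.
The least among these is omega.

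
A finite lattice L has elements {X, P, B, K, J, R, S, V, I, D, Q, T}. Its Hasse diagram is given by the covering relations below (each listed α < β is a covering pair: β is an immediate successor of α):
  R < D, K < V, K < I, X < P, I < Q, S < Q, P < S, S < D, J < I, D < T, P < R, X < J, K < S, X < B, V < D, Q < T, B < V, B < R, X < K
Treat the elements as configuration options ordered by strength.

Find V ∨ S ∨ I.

Common upper bounds of {V, S, I}: T.
The least among these is T.

T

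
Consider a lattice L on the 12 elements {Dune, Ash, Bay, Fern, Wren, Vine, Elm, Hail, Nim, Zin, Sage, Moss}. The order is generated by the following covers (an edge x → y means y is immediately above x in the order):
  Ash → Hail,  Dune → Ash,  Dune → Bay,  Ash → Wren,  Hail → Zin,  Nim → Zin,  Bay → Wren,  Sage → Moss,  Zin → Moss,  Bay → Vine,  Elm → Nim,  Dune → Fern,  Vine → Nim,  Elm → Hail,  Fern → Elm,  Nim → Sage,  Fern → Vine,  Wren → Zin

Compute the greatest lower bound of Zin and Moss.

Zin

Common lower bounds of {Zin, Moss}: Ash, Bay, Dune, Elm, Fern, Hail, Nim, Vine, Wren, Zin.
The greatest among these is Zin.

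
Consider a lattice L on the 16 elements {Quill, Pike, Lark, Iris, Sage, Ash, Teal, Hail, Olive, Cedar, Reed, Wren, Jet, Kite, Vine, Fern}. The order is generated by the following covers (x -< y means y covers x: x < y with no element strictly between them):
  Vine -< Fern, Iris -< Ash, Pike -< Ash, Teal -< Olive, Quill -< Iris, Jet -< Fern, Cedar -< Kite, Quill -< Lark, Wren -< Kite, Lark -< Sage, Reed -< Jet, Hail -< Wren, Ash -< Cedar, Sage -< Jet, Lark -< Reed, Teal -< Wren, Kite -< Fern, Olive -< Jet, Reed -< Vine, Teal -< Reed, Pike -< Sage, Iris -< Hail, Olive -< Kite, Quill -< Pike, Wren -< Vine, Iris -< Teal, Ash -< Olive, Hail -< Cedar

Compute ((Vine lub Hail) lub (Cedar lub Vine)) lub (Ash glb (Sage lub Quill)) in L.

Vine ∨ Hail = Vine
Cedar ∨ Vine = Fern
Vine ∨ Fern = Fern
Sage ∨ Quill = Sage
Ash ∧ Sage = Pike
Fern ∨ Pike = Fern

Fern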